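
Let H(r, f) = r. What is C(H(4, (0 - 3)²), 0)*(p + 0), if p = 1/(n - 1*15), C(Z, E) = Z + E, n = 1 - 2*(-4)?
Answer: -⅔ ≈ -0.66667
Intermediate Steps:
n = 9 (n = 1 + 8 = 9)
C(Z, E) = E + Z
p = -⅙ (p = 1/(9 - 1*15) = 1/(9 - 15) = 1/(-6) = -⅙ ≈ -0.16667)
C(H(4, (0 - 3)²), 0)*(p + 0) = (0 + 4)*(-⅙ + 0) = 4*(-⅙) = -⅔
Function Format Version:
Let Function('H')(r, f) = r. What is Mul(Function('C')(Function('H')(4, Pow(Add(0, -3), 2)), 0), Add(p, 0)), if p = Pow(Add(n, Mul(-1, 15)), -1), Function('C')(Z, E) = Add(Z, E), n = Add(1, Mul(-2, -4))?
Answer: Rational(-2, 3) ≈ -0.66667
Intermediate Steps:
n = 9 (n = Add(1, 8) = 9)
Function('C')(Z, E) = Add(E, Z)
p = Rational(-1, 6) (p = Pow(Add(9, Mul(-1, 15)), -1) = Pow(Add(9, -15), -1) = Pow(-6, -1) = Rational(-1, 6) ≈ -0.16667)
Mul(Function('C')(Function('H')(4, Pow(Add(0, -3), 2)), 0), Add(p, 0)) = Mul(Add(0, 4), Add(Rational(-1, 6), 0)) = Mul(4, Rational(-1, 6)) = Rational(-2, 3)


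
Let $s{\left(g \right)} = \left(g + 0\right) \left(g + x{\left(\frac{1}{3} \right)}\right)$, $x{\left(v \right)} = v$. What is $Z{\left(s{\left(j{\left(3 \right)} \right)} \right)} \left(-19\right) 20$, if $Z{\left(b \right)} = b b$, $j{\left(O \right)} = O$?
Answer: $-38000$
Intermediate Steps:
$s{\left(g \right)} = g \left(\frac{1}{3} + g\right)$ ($s{\left(g \right)} = \left(g + 0\right) \left(g + \frac{1}{3}\right) = g \left(g + \frac{1}{3}\right) = g \left(\frac{1}{3} + g\right)$)
$Z{\left(b \right)} = b^{2}$
$Z{\left(s{\left(j{\left(3 \right)} \right)} \right)} \left(-19\right) 20 = \left(3 \left(\frac{1}{3} + 3\right)\right)^{2} \left(-19\right) 20 = \left(3 \cdot \frac{10}{3}\right)^{2} \left(-19\right) 20 = 10^{2} \left(-19\right) 20 = 100 \left(-19\right) 20 = \left(-1900\right) 20 = -38000$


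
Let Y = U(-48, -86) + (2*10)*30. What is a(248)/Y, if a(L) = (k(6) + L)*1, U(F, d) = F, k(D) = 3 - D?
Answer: 245/552 ≈ 0.44384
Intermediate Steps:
a(L) = -3 + L (a(L) = ((3 - 1*6) + L)*1 = ((3 - 6) + L)*1 = (-3 + L)*1 = -3 + L)
Y = 552 (Y = -48 + (2*10)*30 = -48 + 20*30 = -48 + 600 = 552)
a(248)/Y = (-3 + 248)/552 = 245*(1/552) = 245/552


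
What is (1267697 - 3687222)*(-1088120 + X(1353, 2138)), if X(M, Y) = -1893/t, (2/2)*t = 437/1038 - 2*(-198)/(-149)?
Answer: 182009260272837770/69187 ≈ 2.6307e+12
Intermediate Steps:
t = -345935/154662 (t = 437/1038 - 2*(-198)/(-149) = 437*(1/1038) + 396*(-1/149) = 437/1038 - 396/149 = -345935/154662 ≈ -2.2367)
X(M, Y) = 292775166/345935 (X(M, Y) = -1893/(-345935/154662) = -1893*(-154662/345935) = 292775166/345935)
(1267697 - 3687222)*(-1088120 + X(1353, 2138)) = (1267697 - 3687222)*(-1088120 + 292775166/345935) = -2419525*(-376126017034/345935) = 182009260272837770/69187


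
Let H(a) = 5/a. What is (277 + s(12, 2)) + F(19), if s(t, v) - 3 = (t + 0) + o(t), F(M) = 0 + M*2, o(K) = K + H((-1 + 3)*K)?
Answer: 8213/24 ≈ 342.21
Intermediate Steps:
o(K) = K + 5/(2*K) (o(K) = K + 5/(((-1 + 3)*K)) = K + 5/((2*K)) = K + 5*(1/(2*K)) = K + 5/(2*K))
F(M) = 2*M (F(M) = 0 + 2*M = 2*M)
s(t, v) = 3 + 2*t + 5/(2*t) (s(t, v) = 3 + ((t + 0) + (t + 5/(2*t))) = 3 + (t + (t + 5/(2*t))) = 3 + (2*t + 5/(2*t)) = 3 + 2*t + 5/(2*t))
(277 + s(12, 2)) + F(19) = (277 + (3 + 2*12 + (5/2)/12)) + 2*19 = (277 + (3 + 24 + (5/2)*(1/12))) + 38 = (277 + (3 + 24 + 5/24)) + 38 = (277 + 653/24) + 38 = 7301/24 + 38 = 8213/24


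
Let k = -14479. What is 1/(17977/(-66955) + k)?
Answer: -66955/969459422 ≈ -6.9064e-5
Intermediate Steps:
1/(17977/(-66955) + k) = 1/(17977/(-66955) - 14479) = 1/(17977*(-1/66955) - 14479) = 1/(-17977/66955 - 14479) = 1/(-969459422/66955) = -66955/969459422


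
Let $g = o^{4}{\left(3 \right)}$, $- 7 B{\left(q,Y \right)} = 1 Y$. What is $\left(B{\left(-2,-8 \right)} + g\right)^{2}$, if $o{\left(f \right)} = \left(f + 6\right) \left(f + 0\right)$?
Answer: $\frac{13839106809025}{49} \approx 2.8243 \cdot 10^{11}$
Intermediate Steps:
$B{\left(q,Y \right)} = - \frac{Y}{7}$ ($B{\left(q,Y \right)} = - \frac{1 Y}{7} = - \frac{Y}{7}$)
$o{\left(f \right)} = f \left(6 + f\right)$ ($o{\left(f \right)} = \left(6 + f\right) f = f \left(6 + f\right)$)
$g = 531441$ ($g = \left(3 \left(6 + 3\right)\right)^{4} = \left(3 \cdot 9\right)^{4} = 27^{4} = 531441$)
$\left(B{\left(-2,-8 \right)} + g\right)^{2} = \left(\left(- \frac{1}{7}\right) \left(-8\right) + 531441\right)^{2} = \left(\frac{8}{7} + 531441\right)^{2} = \left(\frac{3720095}{7}\right)^{2} = \frac{13839106809025}{49}$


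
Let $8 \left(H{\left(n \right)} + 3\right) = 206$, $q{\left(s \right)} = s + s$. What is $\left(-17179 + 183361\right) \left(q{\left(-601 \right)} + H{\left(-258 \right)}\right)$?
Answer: $- \frac{391940247}{2} \approx -1.9597 \cdot 10^{8}$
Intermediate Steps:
$q{\left(s \right)} = 2 s$
$H{\left(n \right)} = \frac{91}{4}$ ($H{\left(n \right)} = -3 + \frac{1}{8} \cdot 206 = -3 + \frac{103}{4} = \frac{91}{4}$)
$\left(-17179 + 183361\right) \left(q{\left(-601 \right)} + H{\left(-258 \right)}\right) = \left(-17179 + 183361\right) \left(2 \left(-601\right) + \frac{91}{4}\right) = 166182 \left(-1202 + \frac{91}{4}\right) = 166182 \left(- \frac{4717}{4}\right) = - \frac{391940247}{2}$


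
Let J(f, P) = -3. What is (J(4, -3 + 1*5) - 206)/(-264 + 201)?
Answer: 209/63 ≈ 3.3175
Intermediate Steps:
(J(4, -3 + 1*5) - 206)/(-264 + 201) = (-3 - 206)/(-264 + 201) = -209/(-63) = -209*(-1/63) = 209/63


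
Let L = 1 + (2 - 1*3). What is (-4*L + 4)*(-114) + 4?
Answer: -452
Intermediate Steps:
L = 0 (L = 1 + (2 - 3) = 1 - 1 = 0)
(-4*L + 4)*(-114) + 4 = (-4*0 + 4)*(-114) + 4 = (0 + 4)*(-114) + 4 = 4*(-114) + 4 = -456 + 4 = -452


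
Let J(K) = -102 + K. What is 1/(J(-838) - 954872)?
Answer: -1/955812 ≈ -1.0462e-6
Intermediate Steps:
1/(J(-838) - 954872) = 1/((-102 - 838) - 954872) = 1/(-940 - 954872) = 1/(-955812) = -1/955812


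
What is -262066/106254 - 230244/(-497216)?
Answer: -13229882785/6603898608 ≈ -2.0033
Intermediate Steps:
-262066/106254 - 230244/(-497216) = -262066*1/106254 - 230244*(-1/497216) = -131033/53127 + 57561/124304 = -13229882785/6603898608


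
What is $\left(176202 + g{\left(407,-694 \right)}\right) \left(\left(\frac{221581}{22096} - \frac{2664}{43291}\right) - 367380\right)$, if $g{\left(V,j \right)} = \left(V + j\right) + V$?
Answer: $- \frac{30980720567764528833}{478278968} \approx -6.4775 \cdot 10^{10}$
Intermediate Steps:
$g{\left(V,j \right)} = j + 2 V$
$\left(176202 + g{\left(407,-694 \right)}\right) \left(\left(\frac{221581}{22096} - \frac{2664}{43291}\right) - 367380\right) = \left(176202 + \left(-694 + 2 \cdot 407\right)\right) \left(\left(\frac{221581}{22096} - \frac{2664}{43291}\right) - 367380\right) = \left(176202 + \left(-694 + 814\right)\right) \left(\left(221581 \cdot \frac{1}{22096} - \frac{2664}{43291}\right) - 367380\right) = \left(176202 + 120\right) \left(\left(\frac{221581}{22096} - \frac{2664}{43291}\right) - 367380\right) = 176322 \left(\frac{9533599327}{956557936} - 367380\right) = 176322 \left(- \frac{351410720928353}{956557936}\right) = - \frac{30980720567764528833}{478278968}$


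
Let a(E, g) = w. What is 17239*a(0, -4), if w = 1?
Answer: 17239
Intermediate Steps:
a(E, g) = 1
17239*a(0, -4) = 17239*1 = 17239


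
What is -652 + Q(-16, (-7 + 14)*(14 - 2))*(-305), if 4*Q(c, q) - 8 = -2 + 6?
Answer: -1567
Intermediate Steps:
Q(c, q) = 3 (Q(c, q) = 2 + (-2 + 6)/4 = 2 + (¼)*4 = 2 + 1 = 3)
-652 + Q(-16, (-7 + 14)*(14 - 2))*(-305) = -652 + 3*(-305) = -652 - 915 = -1567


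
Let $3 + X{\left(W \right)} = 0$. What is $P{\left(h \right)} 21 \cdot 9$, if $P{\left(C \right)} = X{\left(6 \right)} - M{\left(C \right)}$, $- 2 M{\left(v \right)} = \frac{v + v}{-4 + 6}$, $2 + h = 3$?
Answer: $- \frac{945}{2} \approx -472.5$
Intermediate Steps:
$h = 1$ ($h = -2 + 3 = 1$)
$M{\left(v \right)} = - \frac{v}{2}$ ($M{\left(v \right)} = - \frac{\left(v + v\right) \frac{1}{-4 + 6}}{2} = - \frac{2 v \frac{1}{2}}{2} = - \frac{v}{2}$)
$X{\left(W \right)} = -3$ ($X{\left(W \right)} = -3 + 0 = -3$)
$P{\left(C \right)} = -3 + \frac{C}{2}$ ($P{\left(C \right)} = -3 - - \frac{C}{2} = -3 + \frac{C}{2}$)
$P{\left(h \right)} 21 \cdot 9 = \left(-3 + \frac{1}{2} \cdot 1\right) 21 \cdot 9 = \left(-3 + \frac{1}{2}\right) 21 \cdot 9 = \left(- \frac{5}{2}\right) 21 \cdot 9 = \left(- \frac{105}{2}\right) 9 = - \frac{945}{2}$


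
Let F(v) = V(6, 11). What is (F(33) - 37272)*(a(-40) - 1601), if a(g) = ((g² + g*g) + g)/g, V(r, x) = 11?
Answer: 62598480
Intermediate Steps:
F(v) = 11
a(g) = (g + 2*g²)/g (a(g) = ((g² + g²) + g)/g = (2*g² + g)/g = (g + 2*g²)/g)
(F(33) - 37272)*(a(-40) - 1601) = (11 - 37272)*((1 + 2*(-40)) - 1601) = -37261*((1 - 80) - 1601) = -37261*(-79 - 1601) = -37261*(-1680) = 62598480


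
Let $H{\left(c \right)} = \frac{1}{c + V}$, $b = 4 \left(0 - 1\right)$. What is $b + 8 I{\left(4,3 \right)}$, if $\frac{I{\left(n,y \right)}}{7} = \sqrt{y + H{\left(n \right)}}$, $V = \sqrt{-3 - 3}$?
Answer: $-4 + 56 \sqrt{\frac{13 + 3 i \sqrt{6}}{4 + i \sqrt{6}}} \approx 95.906 - 1.7475 i$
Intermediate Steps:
$V = i \sqrt{6}$ ($V = \sqrt{-6} = i \sqrt{6} \approx 2.4495 i$)
$b = -4$ ($b = 4 \left(-1\right) = -4$)
$H{\left(c \right)} = \frac{1}{c + i \sqrt{6}}$
$I{\left(n,y \right)} = 7 \sqrt{y + \frac{1}{n + i \sqrt{6}}}$
$b + 8 I{\left(4,3 \right)} = -4 + 8 \cdot 7 \sqrt{\frac{1 + 3 \left(4 + i \sqrt{6}\right)}{4 + i \sqrt{6}}} = -4 + 8 \cdot 7 \sqrt{\frac{1 + \left(12 + 3 i \sqrt{6}\right)}{4 + i \sqrt{6}}} = -4 + 8 \cdot 7 \sqrt{\frac{13 + 3 i \sqrt{6}}{4 + i \sqrt{6}}} = -4 + 56 \sqrt{\frac{13 + 3 i \sqrt{6}}{4 + i \sqrt{6}}}$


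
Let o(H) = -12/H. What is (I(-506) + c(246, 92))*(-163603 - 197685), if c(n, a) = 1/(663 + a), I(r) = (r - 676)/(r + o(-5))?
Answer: -806497421792/950545 ≈ -8.4846e+5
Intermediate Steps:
I(r) = (-676 + r)/(12/5 + r) (I(r) = (r - 676)/(r - 12/(-5)) = (-676 + r)/(r - 12*(-⅕)) = (-676 + r)/(r + 12/5) = (-676 + r)/(12/5 + r))
(I(-506) + c(246, 92))*(-163603 - 197685) = (5*(-676 - 506)/(12 + 5*(-506)) + 1/(663 + 92))*(-163603 - 197685) = (5*(-1182)/(12 - 2530) + 1/755)*(-361288) = (5*(-1182)/(-2518) + 1/755)*(-361288) = (5*(-1/2518)*(-1182) + 1/755)*(-361288) = (2955/1259 + 1/755)*(-361288) = (2232284/950545)*(-361288) = -806497421792/950545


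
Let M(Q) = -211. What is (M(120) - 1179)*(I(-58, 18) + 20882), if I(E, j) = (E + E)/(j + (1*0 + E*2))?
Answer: -1422353640/49 ≈ -2.9028e+7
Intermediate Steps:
I(E, j) = 2*E/(j + 2*E) (I(E, j) = (2*E)/(j + (0 + 2*E)) = (2*E)/(j + 2*E) = 2*E/(j + 2*E))
(M(120) - 1179)*(I(-58, 18) + 20882) = (-211 - 1179)*(2*(-58)/(18 + 2*(-58)) + 20882) = -1390*(2*(-58)/(18 - 116) + 20882) = -1390*(2*(-58)/(-98) + 20882) = -1390*(2*(-58)*(-1/98) + 20882) = -1390*(58/49 + 20882) = -1390*1023276/49 = -1422353640/49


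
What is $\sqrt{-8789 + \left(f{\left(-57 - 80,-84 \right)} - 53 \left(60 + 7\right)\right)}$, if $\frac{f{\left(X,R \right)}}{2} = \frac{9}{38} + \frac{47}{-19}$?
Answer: $\frac{i \sqrt{4456355}}{19} \approx 111.11 i$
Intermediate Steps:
$f{\left(X,R \right)} = - \frac{85}{19}$ ($f{\left(X,R \right)} = 2 \left(\frac{9}{38} + \frac{47}{-19}\right) = 2 \left(9 \cdot \frac{1}{38} + 47 \left(- \frac{1}{19}\right)\right) = 2 \left(\frac{9}{38} - \frac{47}{19}\right) = 2 \left(- \frac{85}{38}\right) = - \frac{85}{19}$)
$\sqrt{-8789 + \left(f{\left(-57 - 80,-84 \right)} - 53 \left(60 + 7\right)\right)} = \sqrt{-8789 - \left(\frac{85}{19} + 53 \left(60 + 7\right)\right)} = \sqrt{-8789 - \left(\frac{85}{19} + 53 \cdot 67\right)} = \sqrt{-8789 - \frac{67554}{19}} = \sqrt{- \frac{234545}{19}} = \frac{i \sqrt{4456355}}{19}$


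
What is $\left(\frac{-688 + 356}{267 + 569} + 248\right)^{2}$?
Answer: $\frac{2677959001}{43681} \approx 61307.0$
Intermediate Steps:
$\left(\frac{-688 + 356}{267 + 569} + 248\right)^{2} = \left(- \frac{332}{836} + 248\right)^{2} = \left(\left(-332\right) \frac{1}{836} + 248\right)^{2} = \left(- \frac{83}{209} + 248\right)^{2} = \left(\frac{51749}{209}\right)^{2} = \frac{2677959001}{43681}$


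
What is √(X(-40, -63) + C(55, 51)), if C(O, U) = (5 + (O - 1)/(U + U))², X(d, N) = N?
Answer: I*√9371/17 ≈ 5.6944*I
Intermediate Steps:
C(O, U) = (5 + (-1 + O)/(2*U))² (C(O, U) = (5 + (-1 + O)/((2*U)))² = (5 + (-1 + O)*(1/(2*U)))² = (5 + (-1 + O)/(2*U))²)
√(X(-40, -63) + C(55, 51)) = √(-63 + (¼)*(-1 + 55 + 10*51)²/51²) = √(-63 + (¼)*(1/2601)*(-1 + 55 + 510)²) = √(-63 + (¼)*(1/2601)*564²) = √(-63 + (¼)*(1/2601)*318096) = √(-63 + 8836/289) = √(-9371/289) = I*√9371/17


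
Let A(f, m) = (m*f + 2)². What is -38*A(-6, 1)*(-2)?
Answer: 1216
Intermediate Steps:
A(f, m) = (2 + f*m)² (A(f, m) = (f*m + 2)² = (2 + f*m)²)
-38*A(-6, 1)*(-2) = -38*(2 - 6*1)²*(-2) = -38*(2 - 6)²*(-2) = -38*(-4)²*(-2) = -38*16*(-2) = -608*(-2) = 1216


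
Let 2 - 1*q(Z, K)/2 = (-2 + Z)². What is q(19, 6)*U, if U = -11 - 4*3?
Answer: 13202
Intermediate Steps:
q(Z, K) = 4 - 2*(-2 + Z)²
U = -23 (U = -11 - 1*12 = -11 - 12 = -23)
q(19, 6)*U = (4 - 2*(-2 + 19)²)*(-23) = (4 - 2*17²)*(-23) = (4 - 2*289)*(-23) = (4 - 578)*(-23) = -574*(-23) = 13202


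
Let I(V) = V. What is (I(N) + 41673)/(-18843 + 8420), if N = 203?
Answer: -41876/10423 ≈ -4.0177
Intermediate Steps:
(I(N) + 41673)/(-18843 + 8420) = (203 + 41673)/(-18843 + 8420) = 41876/(-10423) = 41876*(-1/10423) = -41876/10423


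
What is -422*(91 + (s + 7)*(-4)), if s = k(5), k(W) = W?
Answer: -18146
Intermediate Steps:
s = 5
-422*(91 + (s + 7)*(-4)) = -422*(91 + (5 + 7)*(-4)) = -422*(91 + 12*(-4)) = -422*(91 - 48) = -422*43 = -18146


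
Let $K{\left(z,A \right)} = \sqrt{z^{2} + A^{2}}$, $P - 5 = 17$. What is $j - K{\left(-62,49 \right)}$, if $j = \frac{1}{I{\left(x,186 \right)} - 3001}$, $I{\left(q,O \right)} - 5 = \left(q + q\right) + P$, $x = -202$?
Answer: $- \frac{1}{3378} - \sqrt{6245} \approx -79.026$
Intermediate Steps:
$P = 22$ ($P = 5 + 17 = 22$)
$I{\left(q,O \right)} = 27 + 2 q$ ($I{\left(q,O \right)} = 5 + \left(\left(q + q\right) + 22\right) = 5 + \left(2 q + 22\right) = 5 + \left(22 + 2 q\right) = 27 + 2 q$)
$K{\left(z,A \right)} = \sqrt{A^{2} + z^{2}}$
$j = - \frac{1}{3378}$ ($j = \frac{1}{\left(27 + 2 \left(-202\right)\right) - 3001} = \frac{1}{\left(27 - 404\right) - 3001} = \frac{1}{-377 - 3001} = \frac{1}{-3378} = - \frac{1}{3378} \approx -0.00029603$)
$j - K{\left(-62,49 \right)} = - \frac{1}{3378} - \sqrt{49^{2} + \left(-62\right)^{2}} = - \frac{1}{3378} - \sqrt{2401 + 3844} = - \frac{1}{3378} - \sqrt{6245}$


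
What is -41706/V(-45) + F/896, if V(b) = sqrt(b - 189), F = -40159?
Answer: -5737/128 + 6951*I*sqrt(26)/13 ≈ -44.82 + 2726.4*I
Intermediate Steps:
V(b) = sqrt(-189 + b)
-41706/V(-45) + F/896 = -41706/sqrt(-189 - 45) - 40159/896 = -41706*(-I*sqrt(26)/78) - 40159*1/896 = -41706*(-I*sqrt(26)/78) - 5737/128 = -(-6951)*I*sqrt(26)/13 - 5737/128 = 6951*I*sqrt(26)/13 - 5737/128 = -5737/128 + 6951*I*sqrt(26)/13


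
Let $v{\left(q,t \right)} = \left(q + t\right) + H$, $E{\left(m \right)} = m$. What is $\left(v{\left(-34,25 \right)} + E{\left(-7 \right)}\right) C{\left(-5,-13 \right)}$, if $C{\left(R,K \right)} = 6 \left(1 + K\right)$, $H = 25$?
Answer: $-648$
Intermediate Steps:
$v{\left(q,t \right)} = 25 + q + t$ ($v{\left(q,t \right)} = \left(q + t\right) + 25 = 25 + q + t$)
$C{\left(R,K \right)} = 6 + 6 K$
$\left(v{\left(-34,25 \right)} + E{\left(-7 \right)}\right) C{\left(-5,-13 \right)} = \left(\left(25 - 34 + 25\right) - 7\right) \left(6 + 6 \left(-13\right)\right) = \left(16 - 7\right) \left(6 - 78\right) = 9 \left(-72\right) = -648$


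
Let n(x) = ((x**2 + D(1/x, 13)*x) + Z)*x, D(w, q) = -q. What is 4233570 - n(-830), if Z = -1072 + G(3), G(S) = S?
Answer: 584089000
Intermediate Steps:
Z = -1069 (Z = -1072 + 3 = -1069)
n(x) = x*(-1069 + x**2 - 13*x) (n(x) = ((x**2 + (-1*13)*x) - 1069)*x = ((x**2 - 13*x) - 1069)*x = (-1069 + x**2 - 13*x)*x = x*(-1069 + x**2 - 13*x))
4233570 - n(-830) = 4233570 - (-830)*(-1069 + (-830)**2 - 13*(-830)) = 4233570 - (-830)*(-1069 + 688900 + 10790) = 4233570 - (-830)*698621 = 4233570 - 1*(-579855430) = 4233570 + 579855430 = 584089000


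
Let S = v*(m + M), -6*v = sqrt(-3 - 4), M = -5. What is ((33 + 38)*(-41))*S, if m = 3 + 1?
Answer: -2911*I*sqrt(7)/6 ≈ -1283.6*I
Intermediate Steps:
v = -I*sqrt(7)/6 (v = -sqrt(-3 - 4)/6 = -I*sqrt(7)/6 ≈ -0.44096*I)
m = 4
S = I*sqrt(7)/6 (S = (-I*sqrt(7)/6)*(4 - 5) = -I*sqrt(7)/6*(-1) = I*sqrt(7)/6 ≈ 0.44096*I)
((33 + 38)*(-41))*S = ((33 + 38)*(-41))*(I*sqrt(7)/6) = (71*(-41))*(I*sqrt(7)/6) = -2911*I*sqrt(7)/6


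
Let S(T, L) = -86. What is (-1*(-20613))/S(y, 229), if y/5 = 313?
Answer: -20613/86 ≈ -239.69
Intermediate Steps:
y = 1565 (y = 5*313 = 1565)
(-1*(-20613))/S(y, 229) = -1*(-20613)/(-86) = 20613*(-1/86) = -20613/86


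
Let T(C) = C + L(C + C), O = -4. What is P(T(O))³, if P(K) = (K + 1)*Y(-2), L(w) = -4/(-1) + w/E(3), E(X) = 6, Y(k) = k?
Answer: 8/27 ≈ 0.29630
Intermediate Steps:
L(w) = 4 + w/6 (L(w) = -4/(-1) + w/6 = -4*(-1) + w*(⅙) = 4 + w/6)
T(C) = 4 + 4*C/3 (T(C) = C + (4 + (C + C)/6) = C + (4 + (2*C)/6) = C + (4 + C/3) = 4 + 4*C/3)
P(K) = -2 - 2*K (P(K) = (K + 1)*(-2) = (1 + K)*(-2) = -2 - 2*K)
P(T(O))³ = (-2 - 2*(4 + (4/3)*(-4)))³ = (-2 - 2*(4 - 16/3))³ = (-2 - 2*(-4/3))³ = (-2 + 8/3)³ = (⅔)³ = 8/27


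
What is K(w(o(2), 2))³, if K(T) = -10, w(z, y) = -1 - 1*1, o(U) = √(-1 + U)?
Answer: -1000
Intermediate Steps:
w(z, y) = -2 (w(z, y) = -1 - 1 = -2)
K(w(o(2), 2))³ = (-10)³ = -1000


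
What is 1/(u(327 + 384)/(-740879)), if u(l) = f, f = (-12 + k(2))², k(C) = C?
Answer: -740879/100 ≈ -7408.8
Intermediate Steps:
f = 100 (f = (-12 + 2)² = (-10)² = 100)
u(l) = 100
1/(u(327 + 384)/(-740879)) = 1/(100/(-740879)) = 1/(100*(-1/740879)) = 1/(-100/740879) = -740879/100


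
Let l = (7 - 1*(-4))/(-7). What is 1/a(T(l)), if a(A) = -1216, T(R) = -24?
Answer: -1/1216 ≈ -0.00082237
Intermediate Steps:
l = -11/7 (l = (7 + 4)*(-1/7) = 11*(-1/7) = -11/7 ≈ -1.5714)
1/a(T(l)) = 1/(-1216) = -1/1216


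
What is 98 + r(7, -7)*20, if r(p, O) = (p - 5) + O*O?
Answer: 1118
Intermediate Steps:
r(p, O) = -5 + p + O**2 (r(p, O) = (-5 + p) + O**2 = -5 + p + O**2)
98 + r(7, -7)*20 = 98 + (-5 + 7 + (-7)**2)*20 = 98 + (-5 + 7 + 49)*20 = 98 + 51*20 = 98 + 1020 = 1118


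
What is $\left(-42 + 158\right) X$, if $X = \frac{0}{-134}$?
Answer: $0$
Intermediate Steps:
$X = 0$ ($X = 0 \left(- \frac{1}{134}\right) = 0$)
$\left(-42 + 158\right) X = \left(-42 + 158\right) 0 = 116 \cdot 0 = 0$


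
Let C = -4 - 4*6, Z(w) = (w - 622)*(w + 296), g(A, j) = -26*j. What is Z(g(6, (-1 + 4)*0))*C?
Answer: 5155136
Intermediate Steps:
Z(w) = (-622 + w)*(296 + w)
C = -28 (C = -4 - 24 = -28)
Z(g(6, (-1 + 4)*0))*C = (-184112 + (-26*(-1 + 4)*0)² - (-8476)*(-1 + 4)*0)*(-28) = (-184112 + (-78*0)² - (-8476)*3*0)*(-28) = (-184112 + (-26*0)² - (-8476)*0)*(-28) = (-184112 + 0² - 326*0)*(-28) = (-184112 + 0 + 0)*(-28) = -184112*(-28) = 5155136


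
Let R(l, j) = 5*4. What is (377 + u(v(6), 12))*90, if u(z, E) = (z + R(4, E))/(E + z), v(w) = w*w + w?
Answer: 102100/3 ≈ 34033.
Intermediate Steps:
R(l, j) = 20
v(w) = w + w² (v(w) = w² + w = w + w²)
u(z, E) = (20 + z)/(E + z) (u(z, E) = (z + 20)/(E + z) = (20 + z)/(E + z))
(377 + u(v(6), 12))*90 = (377 + (20 + 6*(1 + 6))/(12 + 6*(1 + 6)))*90 = (377 + (20 + 6*7)/(12 + 6*7))*90 = (377 + (20 + 42)/(12 + 42))*90 = (377 + 62/54)*90 = (377 + (1/54)*62)*90 = (377 + 31/27)*90 = (10210/27)*90 = 102100/3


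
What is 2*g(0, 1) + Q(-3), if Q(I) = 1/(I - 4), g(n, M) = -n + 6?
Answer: 83/7 ≈ 11.857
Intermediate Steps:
g(n, M) = 6 - n
Q(I) = 1/(-4 + I)
2*g(0, 1) + Q(-3) = 2*(6 - 1*0) + 1/(-4 - 3) = 2*(6 + 0) + 1/(-7) = 2*6 - ⅐ = 12 - ⅐ = 83/7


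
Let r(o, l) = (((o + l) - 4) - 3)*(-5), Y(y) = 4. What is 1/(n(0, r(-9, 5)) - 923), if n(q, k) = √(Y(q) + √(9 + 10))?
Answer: -1/(923 - √(4 + √19)) ≈ -0.0010868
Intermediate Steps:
r(o, l) = 35 - 5*l - 5*o (r(o, l) = (((l + o) - 4) - 3)*(-5) = ((-4 + l + o) - 3)*(-5) = (-7 + l + o)*(-5) = 35 - 5*l - 5*o)
n(q, k) = √(4 + √19) (n(q, k) = √(4 + √(9 + 10)) = √(4 + √19))
1/(n(0, r(-9, 5)) - 923) = 1/(√(4 + √19) - 923) = 1/(-923 + √(4 + √19))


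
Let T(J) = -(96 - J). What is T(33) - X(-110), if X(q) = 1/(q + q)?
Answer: -13859/220 ≈ -62.995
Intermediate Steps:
T(J) = -96 + J
X(q) = 1/(2*q)
T(33) - X(-110) = (-96 + 33) - 1/(2*(-110)) = -63 - (-1)/(2*110) = -63 - 1*(-1/220) = -63 + 1/220 = -13859/220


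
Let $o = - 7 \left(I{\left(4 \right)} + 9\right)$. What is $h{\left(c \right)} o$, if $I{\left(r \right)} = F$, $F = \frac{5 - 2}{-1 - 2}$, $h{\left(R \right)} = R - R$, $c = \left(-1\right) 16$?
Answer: $0$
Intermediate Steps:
$c = -16$
$h{\left(R \right)} = 0$
$F = -1$ ($F = \frac{3}{-3} = 3 \left(- \frac{1}{3}\right) = -1$)
$I{\left(r \right)} = -1$
$o = -56$ ($o = - 7 \left(-1 + 9\right) = \left(-7\right) 8 = -56$)
$h{\left(c \right)} o = 0 \left(-56\right) = 0$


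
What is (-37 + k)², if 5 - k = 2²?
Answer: 1296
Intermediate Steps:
k = 1 (k = 5 - 1*2² = 5 - 1*4 = 5 - 4 = 1)
(-37 + k)² = (-37 + 1)² = (-36)² = 1296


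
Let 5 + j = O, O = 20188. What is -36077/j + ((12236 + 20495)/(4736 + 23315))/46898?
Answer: -47459924374673/26551459011034 ≈ -1.7875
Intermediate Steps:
j = 20183 (j = -5 + 20188 = 20183)
-36077/j + ((12236 + 20495)/(4736 + 23315))/46898 = -36077/20183 + ((12236 + 20495)/(4736 + 23315))/46898 = -36077*1/20183 + (32731/28051)*(1/46898) = -36077/20183 + (32731*(1/28051))*(1/46898) = -36077/20183 + (32731/28051)*(1/46898) = -36077/20183 + 32731/1315535798 = -47459924374673/26551459011034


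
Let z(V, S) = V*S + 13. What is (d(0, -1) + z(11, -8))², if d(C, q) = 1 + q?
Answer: 5625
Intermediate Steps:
z(V, S) = 13 + S*V (z(V, S) = S*V + 13 = 13 + S*V)
(d(0, -1) + z(11, -8))² = ((1 - 1) + (13 - 8*11))² = (0 + (13 - 88))² = (0 - 75)² = (-75)² = 5625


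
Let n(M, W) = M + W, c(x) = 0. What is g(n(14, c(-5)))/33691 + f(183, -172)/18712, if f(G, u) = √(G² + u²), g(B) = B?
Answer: 2/4813 + √63073/18712 ≈ 0.013837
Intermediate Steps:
g(n(14, c(-5)))/33691 + f(183, -172)/18712 = (14 + 0)/33691 + √(183² + (-172)²)/18712 = 14*(1/33691) + √(33489 + 29584)*(1/18712) = 2/4813 + √63073*(1/18712) = 2/4813 + √63073/18712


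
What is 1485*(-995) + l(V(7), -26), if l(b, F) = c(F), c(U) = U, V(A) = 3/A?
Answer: -1477601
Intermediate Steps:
l(b, F) = F
1485*(-995) + l(V(7), -26) = 1485*(-995) - 26 = -1477575 - 26 = -1477601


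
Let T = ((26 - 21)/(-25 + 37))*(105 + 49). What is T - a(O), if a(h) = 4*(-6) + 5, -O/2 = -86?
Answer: 499/6 ≈ 83.167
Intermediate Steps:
O = 172 (O = -2*(-86) = 172)
T = 385/6 (T = (5/12)*154 = 385/6 ≈ 64.167)
a(h) = -19 (a(h) = -24 + 5 = -19)
T - a(O) = 385/6 - 1*(-19) = 385/6 + 19 = 499/6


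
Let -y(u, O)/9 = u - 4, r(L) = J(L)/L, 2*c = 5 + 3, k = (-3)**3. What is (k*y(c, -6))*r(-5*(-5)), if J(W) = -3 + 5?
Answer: 0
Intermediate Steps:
k = -27
J(W) = 2
c = 4 (c = (5 + 3)/2 = (1/2)*8 = 4)
r(L) = 2/L
y(u, O) = 36 - 9*u (y(u, O) = -9*(u - 4) = -9*(-4 + u) = 36 - 9*u)
(k*y(c, -6))*r(-5*(-5)) = (-27*(36 - 9*4))*(2/((-5*(-5)))) = (-27*(36 - 36))*(2/25) = (-27*0)*(2*(1/25)) = 0*(2/25) = 0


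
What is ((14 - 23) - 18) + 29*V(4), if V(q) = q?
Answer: 89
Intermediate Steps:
((14 - 23) - 18) + 29*V(4) = ((14 - 23) - 18) + 29*4 = (-9 - 18) + 116 = -27 + 116 = 89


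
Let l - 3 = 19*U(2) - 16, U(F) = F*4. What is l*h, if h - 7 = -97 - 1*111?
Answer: -27939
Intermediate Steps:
U(F) = 4*F
h = -201 (h = 7 + (-97 - 1*111) = 7 + (-97 - 111) = 7 - 208 = -201)
l = 139 (l = 3 + (19*(4*2) - 16) = 3 + (19*8 - 16) = 3 + (152 - 16) = 3 + 136 = 139)
l*h = 139*(-201) = -27939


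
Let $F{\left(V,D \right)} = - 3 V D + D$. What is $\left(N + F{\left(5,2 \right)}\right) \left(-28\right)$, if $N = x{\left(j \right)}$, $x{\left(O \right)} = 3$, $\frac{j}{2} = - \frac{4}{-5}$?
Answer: $700$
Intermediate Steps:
$j = \frac{8}{5}$ ($j = 2 \left(- \frac{4}{-5}\right) = 2 \left(\left(-4\right) \left(- \frac{1}{5}\right)\right) = 2 \cdot \frac{4}{5} = \frac{8}{5} \approx 1.6$)
$N = 3$
$F{\left(V,D \right)} = D - 3 D V$ ($F{\left(V,D \right)} = - 3 D V + D = D - 3 D V$)
$\left(N + F{\left(5,2 \right)}\right) \left(-28\right) = \left(3 + 2 \left(1 - 15\right)\right) \left(-28\right) = \left(3 + 2 \left(-14\right)\right) \left(-28\right) = \left(3 - 28\right) \left(-28\right) = \left(-25\right) \left(-28\right) = 700$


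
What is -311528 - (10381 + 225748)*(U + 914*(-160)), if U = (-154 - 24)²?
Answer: 27049682196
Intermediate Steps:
U = 31684 (U = (-178)² = 31684)
-311528 - (10381 + 225748)*(U + 914*(-160)) = -311528 - (10381 + 225748)*(31684 + 914*(-160)) = -311528 - 236129*(31684 - 146240) = -311528 - 236129*(-114556) = -311528 - 1*(-27049993724) = -311528 + 27049993724 = 27049682196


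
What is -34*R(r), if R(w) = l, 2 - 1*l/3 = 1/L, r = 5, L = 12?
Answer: -391/2 ≈ -195.50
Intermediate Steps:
l = 23/4 (l = 6 - 3/12 = 6 - 3*1/12 = 6 - ¼ = 23/4 ≈ 5.7500)
R(w) = 23/4
-34*R(r) = -34*23/4 = -391/2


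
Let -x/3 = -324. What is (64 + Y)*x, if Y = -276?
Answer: -206064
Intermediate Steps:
x = 972 (x = -3*(-324) = 972)
(64 + Y)*x = (64 - 276)*972 = -212*972 = -206064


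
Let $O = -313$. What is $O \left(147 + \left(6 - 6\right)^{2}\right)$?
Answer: $-46011$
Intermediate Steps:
$O \left(147 + \left(6 - 6\right)^{2}\right) = - 313 \left(147 + \left(6 - 6\right)^{2}\right) = - 313 \left(147 + 0^{2}\right) = - 313 \left(147 + 0\right) = \left(-313\right) 147 = -46011$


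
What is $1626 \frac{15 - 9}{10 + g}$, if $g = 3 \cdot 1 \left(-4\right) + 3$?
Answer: $9756$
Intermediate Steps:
$g = -9$ ($g = 3 \left(-4\right) + 3 = -12 + 3 = -9$)
$1626 \frac{15 - 9}{10 + g} = 1626 \frac{15 - 9}{10 - 9} = 1626 \cdot \frac{6}{1} = 1626 \cdot 6 \cdot 1 = 1626 \cdot 6 = 9756$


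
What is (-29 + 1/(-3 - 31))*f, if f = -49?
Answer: 48363/34 ≈ 1422.4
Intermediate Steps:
(-29 + 1/(-3 - 31))*f = (-29 + 1/(-3 - 31))*(-49) = (-29 + 1/(-34))*(-49) = (-29 - 1/34)*(-49) = -987/34*(-49) = 48363/34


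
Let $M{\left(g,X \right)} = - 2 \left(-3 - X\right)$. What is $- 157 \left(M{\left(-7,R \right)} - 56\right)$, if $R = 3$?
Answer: $6908$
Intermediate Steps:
$M{\left(g,X \right)} = 6 + 2 X$
$- 157 \left(M{\left(-7,R \right)} - 56\right) = - 157 \left(\left(6 + 2 \cdot 3\right) - 56\right) = - 157 \left(\left(6 + 6\right) - 56\right) = - 157 \left(12 - 56\right) = \left(-157\right) \left(-44\right) = 6908$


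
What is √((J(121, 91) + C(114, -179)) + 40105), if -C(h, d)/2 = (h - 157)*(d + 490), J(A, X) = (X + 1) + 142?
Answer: √67085 ≈ 259.01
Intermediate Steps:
J(A, X) = 143 + X (J(A, X) = (1 + X) + 142 = 143 + X)
C(h, d) = -2*(-157 + h)*(490 + d) (C(h, d) = -2*(h - 157)*(d + 490) = -2*(-157 + h)*(490 + d))
√((J(121, 91) + C(114, -179)) + 40105) = √(((143 + 91) + (153860 - 980*114 + 314*(-179) - 2*(-179)*114)) + 40105) = √((234 + (153860 - 111720 - 56206 + 40812)) + 40105) = √((234 + 26746) + 40105) = √(26980 + 40105) = √67085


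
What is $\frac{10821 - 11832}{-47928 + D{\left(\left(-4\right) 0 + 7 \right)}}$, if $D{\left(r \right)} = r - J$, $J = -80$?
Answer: $\frac{337}{15947} \approx 0.021132$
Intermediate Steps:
$D{\left(r \right)} = 80 + r$ ($D{\left(r \right)} = r - -80 = r + 80 = 80 + r$)
$\frac{10821 - 11832}{-47928 + D{\left(\left(-4\right) 0 + 7 \right)}} = \frac{10821 - 11832}{-47928 + \left(80 + \left(\left(-4\right) 0 + 7\right)\right)} = - \frac{1011}{-47928 + \left(80 + \left(0 + 7\right)\right)} = - \frac{1011}{-47928 + \left(80 + 7\right)} = - \frac{1011}{-47928 + 87} = - \frac{1011}{-47841} = \left(-1011\right) \left(- \frac{1}{47841}\right) = \frac{337}{15947}$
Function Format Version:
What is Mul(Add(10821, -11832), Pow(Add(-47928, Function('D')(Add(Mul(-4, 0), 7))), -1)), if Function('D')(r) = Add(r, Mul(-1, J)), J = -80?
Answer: Rational(337, 15947) ≈ 0.021132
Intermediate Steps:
Function('D')(r) = Add(80, r) (Function('D')(r) = Add(r, Mul(-1, -80)) = Add(r, 80) = Add(80, r))
Mul(Add(10821, -11832), Pow(Add(-47928, Function('D')(Add(Mul(-4, 0), 7))), -1)) = Mul(Add(10821, -11832), Pow(Add(-47928, Add(80, Add(Mul(-4, 0), 7))), -1)) = Mul(-1011, Pow(Add(-47928, Add(80, Add(0, 7))), -1)) = Mul(-1011, Pow(Add(-47928, Add(80, 7)), -1)) = Mul(-1011, Pow(Add(-47928, 87), -1)) = Mul(-1011, Pow(-47841, -1)) = Mul(-1011, Rational(-1, 47841)) = Rational(337, 15947)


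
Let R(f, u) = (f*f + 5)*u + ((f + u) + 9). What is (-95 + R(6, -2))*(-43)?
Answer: 7052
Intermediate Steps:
R(f, u) = 9 + f + u + u*(5 + f²) (R(f, u) = (f² + 5)*u + (9 + f + u) = (5 + f²)*u + (9 + f + u) = u*(5 + f²) + (9 + f + u) = 9 + f + u + u*(5 + f²))
(-95 + R(6, -2))*(-43) = (-95 + (9 + 6 + 6*(-2) - 2*6²))*(-43) = (-95 + (9 + 6 - 12 - 2*36))*(-43) = (-95 + (9 + 6 - 12 - 72))*(-43) = (-95 - 69)*(-43) = -164*(-43) = 7052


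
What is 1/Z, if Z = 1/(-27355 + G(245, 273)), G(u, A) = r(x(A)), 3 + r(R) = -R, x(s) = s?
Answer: -27631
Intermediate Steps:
r(R) = -3 - R
G(u, A) = -3 - A
Z = -1/27631 (Z = 1/(-27355 + (-3 - 1*273)) = 1/(-27355 + (-3 - 273)) = 1/(-27355 - 276) = 1/(-27631) = -1/27631 ≈ -3.6191e-5)
1/Z = 1/(-1/27631) = -27631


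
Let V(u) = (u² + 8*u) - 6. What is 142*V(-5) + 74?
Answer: -2908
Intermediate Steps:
V(u) = -6 + u² + 8*u
142*V(-5) + 74 = 142*(-6 + (-5)² + 8*(-5)) + 74 = 142*(-6 + 25 - 40) + 74 = 142*(-21) + 74 = -2982 + 74 = -2908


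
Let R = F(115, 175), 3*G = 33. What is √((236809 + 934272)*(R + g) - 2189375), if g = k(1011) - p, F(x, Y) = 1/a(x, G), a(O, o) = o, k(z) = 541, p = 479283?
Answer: I*√67838376904826/11 ≈ 7.4876e+5*I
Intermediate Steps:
G = 11 (G = (⅓)*33 = 11)
F(x, Y) = 1/11
R = 1/11 ≈ 0.090909
g = -478742 (g = 541 - 1*479283 = 541 - 479283 = -478742)
√((236809 + 934272)*(R + g) - 2189375) = √((236809 + 934272)*(1/11 - 478742) - 2189375) = √(1171081*(-5266161/11) - 2189375) = √(-6167101090041/11 - 2189375) = √(-6167125173166/11) = I*√67838376904826/11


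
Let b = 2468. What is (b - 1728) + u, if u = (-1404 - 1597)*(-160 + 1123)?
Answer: -2889223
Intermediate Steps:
u = -2889963 (u = -3001*963 = -2889963)
(b - 1728) + u = (2468 - 1728) - 2889963 = 740 - 2889963 = -2889223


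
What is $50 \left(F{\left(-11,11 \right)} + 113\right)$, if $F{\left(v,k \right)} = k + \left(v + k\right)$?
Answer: $6200$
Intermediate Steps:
$F{\left(v,k \right)} = v + 2 k$ ($F{\left(v,k \right)} = k + \left(k + v\right) = v + 2 k$)
$50 \left(F{\left(-11,11 \right)} + 113\right) = 50 \left(\left(-11 + 2 \cdot 11\right) + 113\right) = 50 \left(\left(-11 + 22\right) + 113\right) = 50 \left(11 + 113\right) = 50 \cdot 124 = 6200$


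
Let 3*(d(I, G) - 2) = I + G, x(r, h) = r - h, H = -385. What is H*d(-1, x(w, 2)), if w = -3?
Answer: 0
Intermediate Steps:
d(I, G) = 2 + G/3 + I/3 (d(I, G) = 2 + (I + G)/3 = 2 + (G + I)/3 = 2 + (G/3 + I/3) = 2 + G/3 + I/3)
H*d(-1, x(w, 2)) = -385*(2 + (-3 - 1*2)/3 + (⅓)*(-1)) = -385*(2 + (-3 - 2)/3 - ⅓) = -385*(2 + (⅓)*(-5) - ⅓) = -385*(2 - 5/3 - ⅓) = -385*0 = 0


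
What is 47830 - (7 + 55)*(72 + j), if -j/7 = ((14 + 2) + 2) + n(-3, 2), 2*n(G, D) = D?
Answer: 51612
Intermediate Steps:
n(G, D) = D/2
j = -133 (j = -7*(((14 + 2) + 2) + (1/2)*2) = -7*((16 + 2) + 1) = -7*(18 + 1) = -7*19 = -133)
47830 - (7 + 55)*(72 + j) = 47830 - (7 + 55)*(72 - 133) = 47830 - 62*(-61) = 47830 - 1*(-3782) = 47830 + 3782 = 51612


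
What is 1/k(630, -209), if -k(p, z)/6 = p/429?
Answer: -143/1260 ≈ -0.11349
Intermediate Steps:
k(p, z) = -2*p/143 (k(p, z) = -6*p/429 = -2*p/143)
1/k(630, -209) = 1/(-2/143*630) = 1/(-1260/143) = -143/1260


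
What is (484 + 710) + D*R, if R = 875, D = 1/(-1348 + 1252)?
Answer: 113749/96 ≈ 1184.9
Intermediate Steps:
D = -1/96 (D = 1/(-96) = -1/96 ≈ -0.010417)
(484 + 710) + D*R = (484 + 710) - 1/96*875 = 1194 - 875/96 = 113749/96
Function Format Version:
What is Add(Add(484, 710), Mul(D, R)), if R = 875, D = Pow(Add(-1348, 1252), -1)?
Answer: Rational(113749, 96) ≈ 1184.9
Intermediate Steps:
D = Rational(-1, 96) (D = Pow(-96, -1) = Rational(-1, 96) ≈ -0.010417)
Add(Add(484, 710), Mul(D, R)) = Add(Add(484, 710), Mul(Rational(-1, 96), 875)) = Add(1194, Rational(-875, 96)) = Rational(113749, 96)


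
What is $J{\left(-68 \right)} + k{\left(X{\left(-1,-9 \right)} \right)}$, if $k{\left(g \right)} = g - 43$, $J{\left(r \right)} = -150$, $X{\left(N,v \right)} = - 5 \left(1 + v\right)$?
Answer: $-153$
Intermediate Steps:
$X{\left(N,v \right)} = -5 - 5 v$
$k{\left(g \right)} = -43 + g$
$J{\left(-68 \right)} + k{\left(X{\left(-1,-9 \right)} \right)} = -150 - 3 = -153$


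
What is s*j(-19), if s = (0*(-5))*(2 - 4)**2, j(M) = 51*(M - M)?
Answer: 0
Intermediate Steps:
j(M) = 0 (j(M) = 51*0 = 0)
s = 0 (s = 0*(-2)**2 = 0*4 = 0)
s*j(-19) = 0*0 = 0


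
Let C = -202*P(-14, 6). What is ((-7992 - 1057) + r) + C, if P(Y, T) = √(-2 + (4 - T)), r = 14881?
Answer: 5832 - 404*I ≈ 5832.0 - 404.0*I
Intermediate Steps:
P(Y, T) = √(2 - T)
C = -404*I (C = -202*√(2 - 1*6) = -202*√(2 - 6) = -404*I ≈ -404.0*I)
((-7992 - 1057) + r) + C = ((-7992 - 1057) + 14881) - 404*I = (-9049 + 14881) - 404*I = 5832 - 404*I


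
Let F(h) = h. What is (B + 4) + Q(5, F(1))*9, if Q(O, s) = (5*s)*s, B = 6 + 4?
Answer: 59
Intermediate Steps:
B = 10
Q(O, s) = 5*s²
(B + 4) + Q(5, F(1))*9 = (10 + 4) + (5*1²)*9 = 14 + (5*1)*9 = 14 + 5*9 = 14 + 45 = 59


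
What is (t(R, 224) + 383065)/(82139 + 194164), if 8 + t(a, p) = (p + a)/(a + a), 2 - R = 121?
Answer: 13023923/9394302 ≈ 1.3864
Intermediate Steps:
R = -119 (R = 2 - 1*121 = 2 - 121 = -119)
t(a, p) = -8 + (a + p)/(2*a) (t(a, p) = -8 + (p + a)/(a + a) = -8 + (a + p)/((2*a)) = -8 + (a + p)*(1/(2*a)) = -8 + (a + p)/(2*a))
(t(R, 224) + 383065)/(82139 + 194164) = ((½)*(224 - 15*(-119))/(-119) + 383065)/(82139 + 194164) = ((½)*(-1/119)*(224 + 1785) + 383065)/276303 = ((½)*(-1/119)*2009 + 383065)*(1/276303) = (-287/34 + 383065)*(1/276303) = (13023923/34)*(1/276303) = 13023923/9394302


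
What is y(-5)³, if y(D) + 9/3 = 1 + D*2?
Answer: -1728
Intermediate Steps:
y(D) = -2 + 2*D (y(D) = -3 + (1 + D*2) = -3 + (1 + 2*D) = -2 + 2*D)
y(-5)³ = (-2 + 2*(-5))³ = (-2 - 10)³ = (-12)³ = -1728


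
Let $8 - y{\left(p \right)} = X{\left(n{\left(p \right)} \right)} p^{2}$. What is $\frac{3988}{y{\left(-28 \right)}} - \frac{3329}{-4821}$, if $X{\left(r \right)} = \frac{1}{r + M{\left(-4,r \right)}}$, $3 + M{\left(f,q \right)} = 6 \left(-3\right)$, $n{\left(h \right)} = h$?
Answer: $\frac{536279}{3214} \approx 166.86$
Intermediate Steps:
$M{\left(f,q \right)} = -21$ ($M{\left(f,q \right)} = -3 + 6 \left(-3\right) = -3 - 18 = -21$)
$X{\left(r \right)} = \frac{1}{-21 + r}$ ($X{\left(r \right)} = \frac{1}{r - 21} = \frac{1}{-21 + r}$)
$y{\left(p \right)} = 8 - \frac{p^{2}}{-21 + p}$
$\frac{3988}{y{\left(-28 \right)}} - \frac{3329}{-4821} = \frac{3988}{\frac{1}{-21 - 28} \left(-168 - \left(-28\right)^{2} + 8 \left(-28\right)\right)} - \frac{3329}{-4821} = \frac{3988}{\frac{1}{-49} \left(-168 - 784 - 224\right)} - - \frac{3329}{4821} = \frac{3988}{\left(- \frac{1}{49}\right) \left(-168 - 784 - 224\right)} + \frac{3329}{4821} = \frac{3988}{\left(- \frac{1}{49}\right) \left(-1176\right)} + \frac{3329}{4821} = \frac{3988}{24} + \frac{3329}{4821} = 3988 \cdot \frac{1}{24} + \frac{3329}{4821} = \frac{997}{6} + \frac{3329}{4821} = \frac{536279}{3214}$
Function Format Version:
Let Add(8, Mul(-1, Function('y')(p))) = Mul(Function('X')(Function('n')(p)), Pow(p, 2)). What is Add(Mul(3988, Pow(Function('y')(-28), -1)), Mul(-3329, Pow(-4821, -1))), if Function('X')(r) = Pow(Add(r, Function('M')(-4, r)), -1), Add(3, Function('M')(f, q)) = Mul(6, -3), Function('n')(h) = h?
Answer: Rational(536279, 3214) ≈ 166.86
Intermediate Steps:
Function('M')(f, q) = -21 (Function('M')(f, q) = Add(-3, Mul(6, -3)) = Add(-3, -18) = -21)
Function('X')(r) = Pow(Add(-21, r), -1) (Function('X')(r) = Pow(Add(r, -21), -1) = Pow(Add(-21, r), -1))
Function('y')(p) = Add(8, Mul(-1, Pow(p, 2), Pow(Add(-21, p), -1))) (Function('y')(p) = Add(8, Mul(-1, Mul(Pow(Add(-21, p), -1), Pow(p, 2)))) = Add(8, Mul(-1, Mul(Pow(p, 2), Pow(Add(-21, p), -1)))) = Add(8, Mul(-1, Pow(p, 2), Pow(Add(-21, p), -1))))
Add(Mul(3988, Pow(Function('y')(-28), -1)), Mul(-3329, Pow(-4821, -1))) = Add(Mul(3988, Pow(Mul(Pow(Add(-21, -28), -1), Add(-168, Mul(-1, Pow(-28, 2)), Mul(8, -28))), -1)), Mul(-3329, Pow(-4821, -1))) = Add(Mul(3988, Pow(Mul(Pow(-49, -1), Add(-168, Mul(-1, 784), -224)), -1)), Mul(-3329, Rational(-1, 4821))) = Add(Mul(3988, Pow(Mul(Rational(-1, 49), Add(-168, -784, -224)), -1)), Rational(3329, 4821)) = Add(Mul(3988, Pow(Mul(Rational(-1, 49), -1176), -1)), Rational(3329, 4821)) = Add(Mul(3988, Pow(24, -1)), Rational(3329, 4821)) = Add(Mul(3988, Rational(1, 24)), Rational(3329, 4821)) = Add(Rational(997, 6), Rational(3329, 4821)) = Rational(536279, 3214)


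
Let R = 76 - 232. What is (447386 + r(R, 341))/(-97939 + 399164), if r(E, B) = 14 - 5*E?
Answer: 89636/60245 ≈ 1.4879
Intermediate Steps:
R = -156
(447386 + r(R, 341))/(-97939 + 399164) = (447386 + (14 - 5*(-156)))/(-97939 + 399164) = (447386 + (14 + 780))/301225 = (447386 + 794)*(1/301225) = 448180*(1/301225) = 89636/60245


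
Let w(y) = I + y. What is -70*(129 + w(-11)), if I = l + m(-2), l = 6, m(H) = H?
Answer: -8540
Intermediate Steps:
I = 4 (I = 6 - 2 = 4)
w(y) = 4 + y
-70*(129 + w(-11)) = -70*(129 + (4 - 11)) = -70*(129 - 7) = -70*122 = -8540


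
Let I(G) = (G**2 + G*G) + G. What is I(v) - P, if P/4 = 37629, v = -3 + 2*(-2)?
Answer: -150425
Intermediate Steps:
v = -7 (v = -3 - 4 = -7)
P = 150516 (P = 4*37629 = 150516)
I(G) = G + 2*G**2 (I(G) = (G**2 + G**2) + G = 2*G**2 + G = G + 2*G**2)
I(v) - P = -7*(1 + 2*(-7)) - 1*150516 = -7*(1 - 14) - 150516 = -7*(-13) - 150516 = 91 - 150516 = -150425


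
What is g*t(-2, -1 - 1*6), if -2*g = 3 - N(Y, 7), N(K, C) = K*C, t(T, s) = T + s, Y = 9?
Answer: -270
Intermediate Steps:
N(K, C) = C*K
g = 30 (g = -(3 - 7*9)/2 = -(3 - 1*63)/2 = -(3 - 63)/2 = -½*(-60) = 30)
g*t(-2, -1 - 1*6) = 30*(-2 + (-1 - 1*6)) = 30*(-2 + (-1 - 6)) = 30*(-2 - 7) = 30*(-9) = -270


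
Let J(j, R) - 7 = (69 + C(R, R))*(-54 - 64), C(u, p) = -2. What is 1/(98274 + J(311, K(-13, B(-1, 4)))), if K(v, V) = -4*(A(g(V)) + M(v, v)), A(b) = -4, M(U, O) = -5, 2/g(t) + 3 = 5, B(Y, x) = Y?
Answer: 1/90375 ≈ 1.1065e-5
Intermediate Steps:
g(t) = 1 (g(t) = 2/(-3 + 5) = 2/2 = 2*(½) = 1)
K(v, V) = 36 (K(v, V) = -4*(-4 - 5) = -4*(-9) = 36)
J(j, R) = -7899 (J(j, R) = 7 + (69 - 2)*(-54 - 64) = 7 + 67*(-118) = 7 - 7906 = -7899)
1/(98274 + J(311, K(-13, B(-1, 4)))) = 1/(98274 - 7899) = 1/90375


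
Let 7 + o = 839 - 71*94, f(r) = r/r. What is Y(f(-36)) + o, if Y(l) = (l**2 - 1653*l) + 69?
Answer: -7425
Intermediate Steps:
f(r) = 1
o = -5842 (o = -7 + (839 - 71*94) = -7 + (839 - 6674) = -7 - 5835 = -5842)
Y(l) = 69 + l**2 - 1653*l
Y(f(-36)) + o = (69 + 1**2 - 1653*1) - 5842 = (69 + 1 - 1653) - 5842 = -1583 - 5842 = -7425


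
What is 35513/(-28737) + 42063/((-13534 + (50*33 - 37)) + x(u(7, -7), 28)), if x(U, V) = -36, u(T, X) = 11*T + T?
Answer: -1633393372/343608309 ≈ -4.7536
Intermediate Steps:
u(T, X) = 12*T
35513/(-28737) + 42063/((-13534 + (50*33 - 37)) + x(u(7, -7), 28)) = 35513/(-28737) + 42063/((-13534 + (50*33 - 37)) - 36) = 35513*(-1/28737) + 42063/((-13534 + (1650 - 37)) - 36) = -35513/28737 + 42063/((-13534 + 1613) - 36) = -35513/28737 + 42063/(-11921 - 36) = -35513/28737 + 42063/(-11957) = -35513/28737 + 42063*(-1/11957) = -35513/28737 - 42063/11957 = -1633393372/343608309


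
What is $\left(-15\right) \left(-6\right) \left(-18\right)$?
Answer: $-1620$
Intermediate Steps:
$\left(-15\right) \left(-6\right) \left(-18\right) = 90 \left(-18\right) = -1620$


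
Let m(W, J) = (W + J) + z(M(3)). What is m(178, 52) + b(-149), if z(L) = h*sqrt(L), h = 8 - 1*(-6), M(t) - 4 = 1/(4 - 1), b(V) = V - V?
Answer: 230 + 14*sqrt(39)/3 ≈ 259.14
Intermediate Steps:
b(V) = 0
M(t) = 13/3 (M(t) = 4 + 1/(4 - 1) = 4 + 1/3 = 13/3)
h = 14 (h = 8 + 6 = 14)
z(L) = 14*sqrt(L)
m(W, J) = J + W + 14*sqrt(39)/3 (m(W, J) = (W + J) + 14*sqrt(13/3) = (J + W) + 14*(sqrt(39)/3) = (J + W) + 14*sqrt(39)/3 = J + W + 14*sqrt(39)/3)
m(178, 52) + b(-149) = (52 + 178 + 14*sqrt(39)/3) + 0 = (230 + 14*sqrt(39)/3) + 0 = 230 + 14*sqrt(39)/3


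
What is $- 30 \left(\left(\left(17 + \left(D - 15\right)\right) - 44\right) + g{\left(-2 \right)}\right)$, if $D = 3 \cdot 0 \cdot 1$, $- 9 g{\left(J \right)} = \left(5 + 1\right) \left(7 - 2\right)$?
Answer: $1360$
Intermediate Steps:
$g{\left(J \right)} = - \frac{10}{3}$ ($g{\left(J \right)} = - \frac{\left(5 + 1\right) \left(7 - 2\right)}{9} = - \frac{6 \cdot 5}{9} = \left(- \frac{1}{9}\right) 30 = - \frac{10}{3}$)
$D = 0$ ($D = 0 \cdot 1 = 0$)
$- 30 \left(\left(\left(17 + \left(D - 15\right)\right) - 44\right) + g{\left(-2 \right)}\right) = - 30 \left(\left(\left(17 + \left(0 - 15\right)\right) - 44\right) - \frac{10}{3}\right) = - 30 \left(\left(\left(17 - 15\right) - 44\right) - \frac{10}{3}\right) = - 30 \left(\left(2 - 44\right) - \frac{10}{3}\right) = - 30 \left(-42 - \frac{10}{3}\right) = \left(-30\right) \left(- \frac{136}{3}\right) = 1360$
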